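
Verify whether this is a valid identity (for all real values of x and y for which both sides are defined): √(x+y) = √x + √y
Claim: √(x+y) = √x + √y.
Test a specific point where both sides are defined: x = 2, y = 2.
LHS = √(x+y) ≈ 2.0000
RHS = √x + √y ≈ 2.8284
Since 2.0000 ≠ 2.8284, the equation fails at this point, so it cannot hold for all real values of x and y for which both sides are defined.
Squaring the right side gives x + 2√(xy) + y, not x + y.

Conclusion: No, this is NOT an identity.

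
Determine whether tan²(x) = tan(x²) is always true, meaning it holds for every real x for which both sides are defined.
Claim: tan²(x) = tan(x²).
Test a specific point where both sides are defined: x = -π/4.
LHS = tan²(x) ≈ 1.0000
RHS = tan(x²) ≈ 0.7092
Since 1.0000 ≠ 0.7092, the equation fails at this point, so it cannot hold for every real x for which both sides are defined.
tan²(x) means (tan x)², squaring the output; tan(x²) squares the input. These are different functions.

Conclusion: No, this is NOT an identity.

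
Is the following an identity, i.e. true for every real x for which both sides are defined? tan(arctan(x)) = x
Yes, this is an identity.

Claim: tan(arctan(x)) = x.
Reasoning: For every real x, arctan(x) is by definition the angle in (-π/2, π/2) whose tangent equals x. Taking the tangent of that angle returns x.
So the two sides agree for every real x for which both sides are defined.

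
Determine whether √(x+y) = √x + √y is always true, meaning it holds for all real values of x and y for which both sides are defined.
No, this is NOT an identity.

Claim: √(x+y) = √x + √y.
Test a specific point where both sides are defined: x = 3/2, y = 1/2.
LHS = √(x+y) ≈ 1.4142
RHS = √x + √y ≈ 1.9319
Since 1.4142 ≠ 1.9319, the equation fails at this point, so it cannot hold for all real values of x and y for which both sides are defined.
Squaring the right side gives x + 2√(xy) + y, not x + y.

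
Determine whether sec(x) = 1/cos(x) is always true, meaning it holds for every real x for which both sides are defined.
Yes, this is an identity.

Claim: sec(x) = 1/cos(x).
Reasoning: sec(x) is by definition the reciprocal of cos(x), wherever cos(x) ≠ 0.
So the two sides agree for every real x for which both sides are defined.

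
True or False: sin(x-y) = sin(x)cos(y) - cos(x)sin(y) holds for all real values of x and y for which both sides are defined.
Claim: sin(x-y) = sin(x)cos(y) - cos(x)sin(y).
Reasoning: Replace y by -y in sin(x+y) = sin(x)cos(y) + cos(x)sin(y) and use cos(-y) = cos(y), sin(-y) = -sin(y): sin(x-y) = sin(x)cos(y) - cos(x)sin(y).
So the two sides agree for all real values of x and y for which both sides are defined.

Conclusion: True.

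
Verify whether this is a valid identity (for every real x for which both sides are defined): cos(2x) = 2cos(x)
No, this is NOT an identity.

Claim: cos(2x) = 2cos(x).
Test a specific point where both sides are defined: x = 3π/4.
LHS = cos(2x) ≈ 0.0000
RHS = 2cos(x) ≈ -1.4142
Since 0.0000 ≠ -1.4142, the equation fails at this point, so it cannot hold for every real x for which both sides are defined.
The correct double-angle formula is cos(2x) = cos²x - sin²x.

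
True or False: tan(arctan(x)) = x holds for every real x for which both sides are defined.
True.

Claim: tan(arctan(x)) = x.
Reasoning: For every real x, arctan(x) is by definition the angle in (-π/2, π/2) whose tangent equals x. Taking the tangent of that angle returns x.
So the two sides agree for every real x for which both sides are defined.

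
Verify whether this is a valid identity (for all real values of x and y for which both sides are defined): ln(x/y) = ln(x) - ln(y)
Claim: ln(x/y) = ln(x) - ln(y).
Reasoning: Both sides are simultaneously defined only when x, y > 0. Write x = e^p, y = e^q. Then x/y = e^(p-q), so ln(x/y) = p - q = ln(x) - ln(y).
So the two sides agree for all real values of x and y for which both sides are defined.

Conclusion: Yes, this is an identity.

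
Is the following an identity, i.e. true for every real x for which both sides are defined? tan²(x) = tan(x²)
Claim: tan²(x) = tan(x²).
Test a specific point where both sides are defined: x = 2π/3.
LHS = tan²(x) ≈ 3.0000
RHS = tan(x²) ≈ 2.9590
Since 3.0000 ≠ 2.9590, the equation fails at this point, so it cannot hold for every real x for which both sides are defined.
tan²(x) means (tan x)², squaring the output; tan(x²) squares the input. These are different functions.

Conclusion: No, this is NOT an identity.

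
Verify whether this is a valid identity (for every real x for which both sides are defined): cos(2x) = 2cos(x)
No, this is NOT an identity.

Claim: cos(2x) = 2cos(x).
Test a specific point where both sides are defined: x = π.
LHS = cos(2x) ≈ 1.0000
RHS = 2cos(x) ≈ -2.0000
Since 1.0000 ≠ -2.0000, the equation fails at this point, so it cannot hold for every real x for which both sides are defined.
The correct double-angle formula is cos(2x) = cos²x - sin²x.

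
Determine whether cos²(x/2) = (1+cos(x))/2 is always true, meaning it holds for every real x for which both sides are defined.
Claim: cos²(x/2) = (1+cos(x))/2.
Reasoning: Use cos(2θ) = 2cos²θ - 1 with θ = x/2: cos(x) = 2cos²(x/2) - 1. Solving for cos²(x/2) gives (1 + cos(x))/2.
So the two sides agree for every real x for which both sides are defined.

Conclusion: Yes, this is an identity.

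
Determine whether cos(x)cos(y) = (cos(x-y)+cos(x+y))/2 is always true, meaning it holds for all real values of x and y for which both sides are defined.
Claim: cos(x)cos(y) = (cos(x-y)+cos(x+y))/2.
Reasoning: cos(x-y) = cos(x)cos(y) + sin(x)sin(y) and cos(x+y) = cos(x)cos(y) - sin(x)sin(y). Adding, cos(x-y) + cos(x+y) = 2cos(x)cos(y); divide by 2.
So the two sides agree for all real values of x and y for which both sides are defined.

Conclusion: Yes, this is an identity.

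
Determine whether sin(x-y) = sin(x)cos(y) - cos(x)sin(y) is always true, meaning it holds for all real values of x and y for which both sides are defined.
Claim: sin(x-y) = sin(x)cos(y) - cos(x)sin(y).
Reasoning: Replace y by -y in sin(x+y) = sin(x)cos(y) + cos(x)sin(y) and use cos(-y) = cos(y), sin(-y) = -sin(y): sin(x-y) = sin(x)cos(y) - cos(x)sin(y).
So the two sides agree for all real values of x and y for which both sides are defined.

Conclusion: Yes, this is an identity.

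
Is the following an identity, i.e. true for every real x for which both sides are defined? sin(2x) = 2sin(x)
Claim: sin(2x) = 2sin(x).
Test a specific point where both sides are defined: x = π/2.
LHS = sin(2x) ≈ 0.0000
RHS = 2sin(x) ≈ 2.0000
Since 0.0000 ≠ 2.0000, the equation fails at this point, so it cannot hold for every real x for which both sides are defined.
The correct double-angle formula is sin(2x) = 2sin(x)cos(x).

Conclusion: No, this is NOT an identity.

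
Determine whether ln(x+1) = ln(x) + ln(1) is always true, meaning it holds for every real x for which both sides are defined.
Claim: ln(x+1) = ln(x) + ln(1).
Test a specific point where both sides are defined: x = 3.
LHS = ln(x+1) ≈ 1.3863
RHS = ln(x) + ln(1) ≈ 1.0986
Since 1.3863 ≠ 1.0986, the equation fails at this point, so it cannot hold for every real x for which both sides are defined.
ln(1) = 0, so the right side is just ln(x), which differs from ln(x+1).

Conclusion: No, this is NOT an identity.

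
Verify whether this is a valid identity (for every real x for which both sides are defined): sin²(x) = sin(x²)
Claim: sin²(x) = sin(x²).
Test a specific point where both sides are defined: x = π/6.
LHS = sin²(x) ≈ 0.2500
RHS = sin(x²) ≈ 0.2707
Since 0.2500 ≠ 0.2707, the equation fails at this point, so it cannot hold for every real x for which both sides are defined.
sin²(x) means (sin x)², squaring the output; sin(x²) squares the input. These are different functions.

Conclusion: No, this is NOT an identity.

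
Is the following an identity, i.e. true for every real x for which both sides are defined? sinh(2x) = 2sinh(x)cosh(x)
Claim: sinh(2x) = 2sinh(x)cosh(x).
Reasoning: 2sinh(x)cosh(x) = 2 · (e^x - e^-x)/2 · (e^x + e^-x)/2 = (e^(2x) - e^(-2x))/2 = sinh(2x).
So the two sides agree for every real x for which both sides are defined.

Conclusion: Yes, this is an identity.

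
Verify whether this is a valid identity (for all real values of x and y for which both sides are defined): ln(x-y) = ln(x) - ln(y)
Claim: ln(x-y) = ln(x) - ln(y).
Test a specific point where both sides are defined: x = 3, y = 2.
LHS = ln(x-y) ≈ 0.0000
RHS = ln(x) - ln(y) ≈ 0.4055
Since 0.0000 ≠ 0.4055, the equation fails at this point, so it cannot hold for all real values of x and y for which both sides are defined.
ln(x) - ln(y) = ln(x/y), not ln(x-y).

Conclusion: No, this is NOT an identity.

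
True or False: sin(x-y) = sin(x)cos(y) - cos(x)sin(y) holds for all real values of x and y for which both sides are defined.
True.

Claim: sin(x-y) = sin(x)cos(y) - cos(x)sin(y).
Reasoning: Replace y by -y in sin(x+y) = sin(x)cos(y) + cos(x)sin(y) and use cos(-y) = cos(y), sin(-y) = -sin(y): sin(x-y) = sin(x)cos(y) - cos(x)sin(y).
So the two sides agree for all real values of x and y for which both sides are defined.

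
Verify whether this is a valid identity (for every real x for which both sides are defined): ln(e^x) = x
Claim: ln(e^x) = x.
Reasoning: ln is the inverse of the exponential: ln(e^x) asks for the exponent p with e^p = e^x, and since e^p is one-to-one that exponent is p = x.
So the two sides agree for every real x for which both sides are defined.

Conclusion: Yes, this is an identity.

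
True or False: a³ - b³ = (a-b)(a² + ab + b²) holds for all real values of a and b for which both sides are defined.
True.

Claim: a³ - b³ = (a-b)(a² + ab + b²).
Reasoning: Expand the right side: (a-b)(a² + ab + b²) = a³ + a²b + ab² - a²b - ab² - b³ = a³ - b³ (the middle terms cancel in pairs).
So the two sides agree for all real values of a and b for which both sides are defined.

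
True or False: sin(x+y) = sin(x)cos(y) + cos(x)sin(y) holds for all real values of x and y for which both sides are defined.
Claim: sin(x+y) = sin(x)cos(y) + cos(x)sin(y).
Reasoning: By Euler's formula e^(i(x+y)) = e^(ix)·e^(iy) = (cos x + i·sin x)(cos y + i·sin y). The imaginary part of the left side is sin(x+y); the imaginary part of the product is sin(x)cos(y) + cos(x)sin(y).
So the two sides agree for all real values of x and y for which both sides are defined.

Conclusion: True.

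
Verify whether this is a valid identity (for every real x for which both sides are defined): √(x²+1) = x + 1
No, this is NOT an identity.

Claim: √(x²+1) = x + 1.
Test a specific point where both sides are defined: x = 3/2.
LHS = √(x²+1) ≈ 1.8028
RHS = x + 1 ≈ 2.5000
Since 1.8028 ≠ 2.5000, the equation fails at this point, so it cannot hold for every real x for which both sides are defined.
(x+1)² = x² + 2x + 1 ≠ x² + 1 unless x = 0.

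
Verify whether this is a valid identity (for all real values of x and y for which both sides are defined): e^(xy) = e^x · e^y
Claim: e^(xy) = e^x · e^y.
Test a specific point where both sides are defined: x = -2, y = -2.
LHS = e^(xy) ≈ 54.5982
RHS = e^x · e^y ≈ 0.0183
Since 54.5982 ≠ 0.0183, the equation fails at this point, so it cannot hold for all real values of x and y for which both sides are defined.
e^x · e^y = e^(x+y), not e^(xy).

Conclusion: No, this is NOT an identity.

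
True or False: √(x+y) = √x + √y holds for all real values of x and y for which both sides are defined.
False.

Claim: √(x+y) = √x + √y.
Test a specific point where both sides are defined: x = 4, y = 4.
LHS = √(x+y) ≈ 2.8284
RHS = √x + √y ≈ 4.0000
Since 2.8284 ≠ 4.0000, the equation fails at this point, so it cannot hold for all real values of x and y for which both sides are defined.
Squaring the right side gives x + 2√(xy) + y, not x + y.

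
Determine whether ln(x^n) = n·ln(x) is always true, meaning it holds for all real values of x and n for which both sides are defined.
Yes, this is an identity.

Claim: ln(x^n) = n·ln(x).
Reasoning: The right side requires x > 0. For x > 0, x^n = (e^(ln x))^n = e^(n·ln x), so taking ln of both sides gives ln(x^n) = n·ln(x).
So the two sides agree for all real values of x and n for which both sides are defined.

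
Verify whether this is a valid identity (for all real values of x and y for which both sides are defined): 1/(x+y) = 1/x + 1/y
Claim: 1/(x+y) = 1/x + 1/y.
Test a specific point where both sides are defined: x = 4, y = -1.
LHS = 1/(x+y) ≈ 0.3333
RHS = 1/x + 1/y ≈ -0.7500
Since 0.3333 ≠ -0.7500, the equation fails at this point, so it cannot hold for all real values of x and y for which both sides are defined.
1/x + 1/y = (x+y)/(xy), which is not 1/(x+y).

Conclusion: No, this is NOT an identity.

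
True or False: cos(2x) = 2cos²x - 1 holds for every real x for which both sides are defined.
True.

Claim: cos(2x) = 2cos²x - 1.
Reasoning: cos(2x) = cos²x - sin²x. Replace sin²x by 1 - cos²x: cos²x - (1 - cos²x) = 2cos²x - 1.
So the two sides agree for every real x for which both sides are defined.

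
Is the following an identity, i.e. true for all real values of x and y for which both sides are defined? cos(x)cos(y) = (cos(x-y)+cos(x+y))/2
Claim: cos(x)cos(y) = (cos(x-y)+cos(x+y))/2.
Reasoning: cos(x-y) = cos(x)cos(y) + sin(x)sin(y) and cos(x+y) = cos(x)cos(y) - sin(x)sin(y). Adding, cos(x-y) + cos(x+y) = 2cos(x)cos(y); divide by 2.
So the two sides agree for all real values of x and y for which both sides are defined.

Conclusion: Yes, this is an identity.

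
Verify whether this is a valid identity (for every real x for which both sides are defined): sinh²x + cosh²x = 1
No, this is NOT an identity.

Claim: sinh²x + cosh²x = 1.
Test a specific point where both sides are defined: x = 2.
LHS = sinh²x + cosh²x ≈ 27.3082
RHS = 1 ≈ 1.0000
Since 27.3082 ≠ 1.0000, the equation fails at this point, so it cannot hold for every real x for which both sides are defined.
The correct hyperbolic identity is cosh²x - sinh²x = 1 (a difference); the sum sinh²x + cosh²x equals cosh(2x).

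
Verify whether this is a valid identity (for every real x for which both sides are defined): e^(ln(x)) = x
Yes, this is an identity.

Claim: e^(ln(x)) = x.
Reasoning: For x > 0, ln(x) is by definition the exponent p such that e^p = x. Raising e to that exponent therefore returns x: e^(ln x) = x.
So the two sides agree for every real x for which both sides are defined.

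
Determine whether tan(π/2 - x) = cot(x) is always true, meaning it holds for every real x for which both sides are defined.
Yes, this is an identity.

Claim: tan(π/2 - x) = cot(x).
Reasoning: tan(π/2 - x) = sin(π/2 - x)/cos(π/2 - x) = cos(x)/sin(x) = cot(x), using the cofunction identities sin(π/2 - x) = cos(x) and cos(π/2 - x) = sin(x).
So the two sides agree for every real x for which both sides are defined.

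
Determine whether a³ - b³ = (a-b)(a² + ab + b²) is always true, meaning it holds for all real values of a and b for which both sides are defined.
Claim: a³ - b³ = (a-b)(a² + ab + b²).
Reasoning: Expand the right side: (a-b)(a² + ab + b²) = a³ + a²b + ab² - a²b - ab² - b³ = a³ - b³ (the middle terms cancel in pairs).
So the two sides agree for all real values of a and b for which both sides are defined.

Conclusion: Yes, this is an identity.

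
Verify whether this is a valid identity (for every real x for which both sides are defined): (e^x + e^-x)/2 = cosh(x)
Claim: (e^x + e^-x)/2 = cosh(x).
Reasoning: This is exactly the definition of the hyperbolic cosine: cosh(x) := (e^x + e^-x)/2.
So the two sides agree for every real x for which both sides are defined.

Conclusion: Yes, this is an identity.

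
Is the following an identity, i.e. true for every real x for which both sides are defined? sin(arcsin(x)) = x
Yes, this is an identity.

Claim: sin(arcsin(x)) = x.
Reasoning: For -1 ≤ x ≤ 1 (where arcsin is defined), arcsin(x) is by definition an angle whose sine equals x. Taking the sine of that angle returns x. (Note the other order, arcsin(sin x) = x, is NOT an identity.)
So the two sides agree for every real x for which both sides are defined.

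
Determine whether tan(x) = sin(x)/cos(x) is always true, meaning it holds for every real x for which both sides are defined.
Yes, this is an identity.

Claim: tan(x) = sin(x)/cos(x).
Reasoning: For an angle x whose terminal point on the unit circle is (cos x, sin x), tan(x) is defined as the ratio (second coordinate)/(first coordinate) = sin(x)/cos(x), wherever cos(x) ≠ 0.
So the two sides agree for every real x for which both sides are defined.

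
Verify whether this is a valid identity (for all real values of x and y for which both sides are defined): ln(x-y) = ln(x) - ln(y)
No, this is NOT an identity.

Claim: ln(x-y) = ln(x) - ln(y).
Test a specific point where both sides are defined: x = 5, y = 3/2.
LHS = ln(x-y) ≈ 1.2528
RHS = ln(x) - ln(y) ≈ 1.2040
Since 1.2528 ≠ 1.2040, the equation fails at this point, so it cannot hold for all real values of x and y for which both sides are defined.
ln(x) - ln(y) = ln(x/y), not ln(x-y).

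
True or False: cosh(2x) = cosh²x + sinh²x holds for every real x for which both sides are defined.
True.

Claim: cosh(2x) = cosh²x + sinh²x.
Reasoning: cosh²x = (e^(2x) + 2 + e^(-2x))/4 and sinh²x = (e^(2x) - 2 + e^(-2x))/4. Adding gives (2e^(2x) + 2e^(-2x))/4 = (e^(2x) + e^(-2x))/2 = cosh(2x).
So the two sides agree for every real x for which both sides are defined.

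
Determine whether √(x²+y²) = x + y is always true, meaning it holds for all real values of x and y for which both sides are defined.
No, this is NOT an identity.

Claim: √(x²+y²) = x + y.
Test a specific point where both sides are defined: x = -2, y = 3.
LHS = √(x²+y²) ≈ 3.6056
RHS = x + y ≈ 1.0000
Since 3.6056 ≠ 1.0000, the equation fails at this point, so it cannot hold for all real values of x and y for which both sides are defined.
(x+y)² = x² + 2xy + y², not x² + y², so the square root does not split this way.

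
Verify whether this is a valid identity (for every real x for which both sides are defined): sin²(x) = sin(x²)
No, this is NOT an identity.

Claim: sin²(x) = sin(x²).
Test a specific point where both sides are defined: x = π/4.
LHS = sin²(x) ≈ 0.5000
RHS = sin(x²) ≈ 0.5785
Since 0.5000 ≠ 0.5785, the equation fails at this point, so it cannot hold for every real x for which both sides are defined.
sin²(x) means (sin x)², squaring the output; sin(x²) squares the input. These are different functions.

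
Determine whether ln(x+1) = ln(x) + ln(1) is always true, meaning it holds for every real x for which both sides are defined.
Claim: ln(x+1) = ln(x) + ln(1).
Test a specific point where both sides are defined: x = 2.
LHS = ln(x+1) ≈ 1.0986
RHS = ln(x) + ln(1) ≈ 0.6931
Since 1.0986 ≠ 0.6931, the equation fails at this point, so it cannot hold for every real x for which both sides are defined.
ln(1) = 0, so the right side is just ln(x), which differs from ln(x+1).

Conclusion: No, this is NOT an identity.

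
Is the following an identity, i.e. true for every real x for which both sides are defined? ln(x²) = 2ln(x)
Claim: ln(x²) = 2ln(x).
Reasoning: The right side requires x > 0. For x > 0, x² = (e^(ln x))² = e^(2ln x), so ln(x²) = 2ln(x). (For x < 0 the right side is undefined, so those values are outside the claim.)
So the two sides agree for every real x for which both sides are defined.

Conclusion: Yes, this is an identity.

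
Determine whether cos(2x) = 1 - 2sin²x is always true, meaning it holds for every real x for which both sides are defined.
Claim: cos(2x) = 1 - 2sin²x.
Reasoning: cos(2x) = cos²x - sin²x. Replace cos²x by 1 - sin²x: (1 - sin²x) - sin²x = 1 - 2sin²x.
So the two sides agree for every real x for which both sides are defined.

Conclusion: Yes, this is an identity.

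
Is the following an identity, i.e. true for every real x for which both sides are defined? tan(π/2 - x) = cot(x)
Yes, this is an identity.

Claim: tan(π/2 - x) = cot(x).
Reasoning: tan(π/2 - x) = sin(π/2 - x)/cos(π/2 - x) = cos(x)/sin(x) = cot(x), using the cofunction identities sin(π/2 - x) = cos(x) and cos(π/2 - x) = sin(x).
So the two sides agree for every real x for which both sides are defined.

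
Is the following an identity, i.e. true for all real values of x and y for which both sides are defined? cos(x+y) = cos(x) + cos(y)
No, this is NOT an identity.

Claim: cos(x+y) = cos(x) + cos(y).
Test a specific point where both sides are defined: x = π/4, y = π/4.
LHS = cos(x+y) ≈ 0.0000
RHS = cos(x) + cos(y) ≈ 1.4142
Since 0.0000 ≠ 1.4142, the equation fails at this point, so it cannot hold for all real values of x and y for which both sides are defined.
The correct expansion is cos(x+y) = cos(x)cos(y) - sin(x)sin(y); cosine is not additive.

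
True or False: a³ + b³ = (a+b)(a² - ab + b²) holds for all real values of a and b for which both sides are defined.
Claim: a³ + b³ = (a+b)(a² - ab + b²).
Reasoning: Expand the right side: (a+b)(a² - ab + b²) = a³ - a²b + ab² + a²b - ab² + b³ = a³ + b³ (the middle terms cancel in pairs).
So the two sides agree for all real values of a and b for which both sides are defined.

Conclusion: True.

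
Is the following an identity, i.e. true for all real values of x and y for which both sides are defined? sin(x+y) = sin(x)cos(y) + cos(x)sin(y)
Claim: sin(x+y) = sin(x)cos(y) + cos(x)sin(y).
Reasoning: By Euler's formula e^(i(x+y)) = e^(ix)·e^(iy) = (cos x + i·sin x)(cos y + i·sin y). The imaginary part of the left side is sin(x+y); the imaginary part of the product is sin(x)cos(y) + cos(x)sin(y).
So the two sides agree for all real values of x and y for which both sides are defined.

Conclusion: Yes, this is an identity.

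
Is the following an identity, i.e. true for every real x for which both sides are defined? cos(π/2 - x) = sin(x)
Claim: cos(π/2 - x) = sin(x).
Reasoning: Use cos(u - v) = cos(u)cos(v) + sin(u)sin(v) with u = π/2, v = x: cos(π/2)cos(x) + sin(π/2)sin(x) = 0·cos(x) + 1·sin(x) = sin(x).
So the two sides agree for every real x for which both sides are defined.

Conclusion: Yes, this is an identity.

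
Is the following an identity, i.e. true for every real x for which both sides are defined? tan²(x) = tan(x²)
Claim: tan²(x) = tan(x²).
Test a specific point where both sides are defined: x = π/3.
LHS = tan²(x) ≈ 3.0000
RHS = tan(x²) ≈ 1.9485
Since 3.0000 ≠ 1.9485, the equation fails at this point, so it cannot hold for every real x for which both sides are defined.
tan²(x) means (tan x)², squaring the output; tan(x²) squares the input. These are different functions.

Conclusion: No, this is NOT an identity.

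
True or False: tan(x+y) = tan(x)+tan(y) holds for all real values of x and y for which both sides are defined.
Claim: tan(x+y) = tan(x)+tan(y).
Test a specific point where both sides are defined: x = π/6, y = -π/4.
LHS = tan(x+y) ≈ -0.2679
RHS = tan(x)+tan(y) ≈ -0.4226
Since -0.2679 ≠ -0.4226, the equation fails at this point, so it cannot hold for all real values of x and y for which both sides are defined.
The correct formula is tan(x+y) = (tan(x) + tan(y))/(1 - tan(x)tan(y)).

Conclusion: False.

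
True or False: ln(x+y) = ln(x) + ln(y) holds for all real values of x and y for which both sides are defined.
False.

Claim: ln(x+y) = ln(x) + ln(y).
Test a specific point where both sides are defined: x = 5, y = 1.
LHS = ln(x+y) ≈ 1.7918
RHS = ln(x) + ln(y) ≈ 1.6094
Since 1.7918 ≠ 1.6094, the equation fails at this point, so it cannot hold for all real values of x and y for which both sides are defined.
ln(x) + ln(y) = ln(xy), not ln(x+y).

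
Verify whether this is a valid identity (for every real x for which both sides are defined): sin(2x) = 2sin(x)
No, this is NOT an identity.

Claim: sin(2x) = 2sin(x).
Test a specific point where both sides are defined: x = 2π/3.
LHS = sin(2x) ≈ -0.8660
RHS = 2sin(x) ≈ 1.7321
Since -0.8660 ≠ 1.7321, the equation fails at this point, so it cannot hold for every real x for which both sides are defined.
The correct double-angle formula is sin(2x) = 2sin(x)cos(x).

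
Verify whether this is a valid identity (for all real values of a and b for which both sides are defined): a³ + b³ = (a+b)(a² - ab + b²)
Claim: a³ + b³ = (a+b)(a² - ab + b²).
Reasoning: Expand the right side: (a+b)(a² - ab + b²) = a³ - a²b + ab² + a²b - ab² + b³ = a³ + b³ (the middle terms cancel in pairs).
So the two sides agree for all real values of a and b for which both sides are defined.

Conclusion: Yes, this is an identity.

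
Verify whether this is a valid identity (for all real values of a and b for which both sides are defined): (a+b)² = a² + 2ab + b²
Claim: (a+b)² = a² + 2ab + b².
Reasoning: Expand: (a+b)² = (a+b)(a+b) = a·a + a·b + b·a + b·b = a² + 2ab + b².
So the two sides agree for all real values of a and b for which both sides are defined.

Conclusion: Yes, this is an identity.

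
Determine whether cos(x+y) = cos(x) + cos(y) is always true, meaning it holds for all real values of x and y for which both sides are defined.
No, this is NOT an identity.

Claim: cos(x+y) = cos(x) + cos(y).
Test a specific point where both sides are defined: x = 2π/3, y = -π/3.
LHS = cos(x+y) ≈ 0.5000
RHS = cos(x) + cos(y) ≈ 0.0000
Since 0.5000 ≠ 0.0000, the equation fails at this point, so it cannot hold for all real values of x and y for which both sides are defined.
The correct expansion is cos(x+y) = cos(x)cos(y) - sin(x)sin(y); cosine is not additive.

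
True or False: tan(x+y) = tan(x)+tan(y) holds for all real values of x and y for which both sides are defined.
False.

Claim: tan(x+y) = tan(x)+tan(y).
Test a specific point where both sides are defined: x = 3π/4, y = π/6.
LHS = tan(x+y) ≈ -0.2679
RHS = tan(x)+tan(y) ≈ -0.4226
Since -0.2679 ≠ -0.4226, the equation fails at this point, so it cannot hold for all real values of x and y for which both sides are defined.
The correct formula is tan(x+y) = (tan(x) + tan(y))/(1 - tan(x)tan(y)).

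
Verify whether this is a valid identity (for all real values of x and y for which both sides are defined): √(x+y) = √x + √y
No, this is NOT an identity.

Claim: √(x+y) = √x + √y.
Test a specific point where both sides are defined: x = 3, y = 4.
LHS = √(x+y) ≈ 2.6458
RHS = √x + √y ≈ 3.7321
Since 2.6458 ≠ 3.7321, the equation fails at this point, so it cannot hold for all real values of x and y for which both sides are defined.
Squaring the right side gives x + 2√(xy) + y, not x + y.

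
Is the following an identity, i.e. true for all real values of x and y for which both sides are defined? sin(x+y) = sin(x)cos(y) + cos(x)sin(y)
Yes, this is an identity.

Claim: sin(x+y) = sin(x)cos(y) + cos(x)sin(y).
Reasoning: By Euler's formula e^(i(x+y)) = e^(ix)·e^(iy) = (cos x + i·sin x)(cos y + i·sin y). The imaginary part of the left side is sin(x+y); the imaginary part of the product is sin(x)cos(y) + cos(x)sin(y).
So the two sides agree for all real values of x and y for which both sides are defined.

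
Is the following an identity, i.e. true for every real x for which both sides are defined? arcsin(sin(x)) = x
Claim: arcsin(sin(x)) = x.
Test a specific point where both sides are defined: x = 2π/3.
LHS = arcsin(sin(x)) ≈ 1.0472
RHS = x ≈ 2.0944
Since 1.0472 ≠ 2.0944, the equation fails at this point, so it cannot hold for every real x for which both sides are defined.
arcsin only returns values in [-π/2, π/2], so arcsin(sin(x)) = x holds only for x in that interval, not for all real x.

Conclusion: No, this is NOT an identity.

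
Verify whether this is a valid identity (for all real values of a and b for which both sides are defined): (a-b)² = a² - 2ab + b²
Claim: (a-b)² = a² - 2ab + b².
Reasoning: Expand: (a-b)² = (a-b)(a-b) = a·a - a·b - b·a + b·b = a² - 2ab + b².
So the two sides agree for all real values of a and b for which both sides are defined.

Conclusion: Yes, this is an identity.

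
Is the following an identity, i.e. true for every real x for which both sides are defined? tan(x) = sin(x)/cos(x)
Claim: tan(x) = sin(x)/cos(x).
Reasoning: For an angle x whose terminal point on the unit circle is (cos x, sin x), tan(x) is defined as the ratio (second coordinate)/(first coordinate) = sin(x)/cos(x), wherever cos(x) ≠ 0.
So the two sides agree for every real x for which both sides are defined.

Conclusion: Yes, this is an identity.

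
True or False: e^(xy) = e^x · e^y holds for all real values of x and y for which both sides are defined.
False.

Claim: e^(xy) = e^x · e^y.
Test a specific point where both sides are defined: x = 5, y = -3.
LHS = e^(xy) ≈ 0.0000
RHS = e^x · e^y ≈ 7.3891
Since 0.0000 ≠ 7.3891, the equation fails at this point, so it cannot hold for all real values of x and y for which both sides are defined.
e^x · e^y = e^(x+y), not e^(xy).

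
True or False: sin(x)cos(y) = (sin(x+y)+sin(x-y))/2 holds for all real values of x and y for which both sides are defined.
True.

Claim: sin(x)cos(y) = (sin(x+y)+sin(x-y))/2.
Reasoning: sin(x+y) = sin(x)cos(y) + cos(x)sin(y) and sin(x-y) = sin(x)cos(y) - cos(x)sin(y). Adding, sin(x+y) + sin(x-y) = 2sin(x)cos(y); divide by 2.
So the two sides agree for all real values of x and y for which both sides are defined.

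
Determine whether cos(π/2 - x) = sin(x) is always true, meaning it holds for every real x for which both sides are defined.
Claim: cos(π/2 - x) = sin(x).
Reasoning: Use cos(u - v) = cos(u)cos(v) + sin(u)sin(v) with u = π/2, v = x: cos(π/2)cos(x) + sin(π/2)sin(x) = 0·cos(x) + 1·sin(x) = sin(x).
So the two sides agree for every real x for which both sides are defined.

Conclusion: Yes, this is an identity.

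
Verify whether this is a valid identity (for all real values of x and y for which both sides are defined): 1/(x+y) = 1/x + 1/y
Claim: 1/(x+y) = 1/x + 1/y.
Test a specific point where both sides are defined: x = 3/2, y = -3.
LHS = 1/(x+y) ≈ -0.6667
RHS = 1/x + 1/y ≈ 0.3333
Since -0.6667 ≠ 0.3333, the equation fails at this point, so it cannot hold for all real values of x and y for which both sides are defined.
1/x + 1/y = (x+y)/(xy), which is not 1/(x+y).

Conclusion: No, this is NOT an identity.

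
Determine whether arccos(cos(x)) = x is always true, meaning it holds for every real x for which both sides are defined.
Claim: arccos(cos(x)) = x.
Test a specific point where both sides are defined: x = -π/6.
LHS = arccos(cos(x)) ≈ 0.5236
RHS = x ≈ -0.5236
Since 0.5236 ≠ -0.5236, the equation fails at this point, so it cannot hold for every real x for which both sides are defined.
arccos only returns values in [0, π], so arccos(cos(x)) = x holds only for x in that interval, not for all real x.

Conclusion: No, this is NOT an identity.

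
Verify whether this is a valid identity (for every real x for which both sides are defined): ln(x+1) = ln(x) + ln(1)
No, this is NOT an identity.

Claim: ln(x+1) = ln(x) + ln(1).
Test a specific point where both sides are defined: x = 4.
LHS = ln(x+1) ≈ 1.6094
RHS = ln(x) + ln(1) ≈ 1.3863
Since 1.6094 ≠ 1.3863, the equation fails at this point, so it cannot hold for every real x for which both sides are defined.
ln(1) = 0, so the right side is just ln(x), which differs from ln(x+1).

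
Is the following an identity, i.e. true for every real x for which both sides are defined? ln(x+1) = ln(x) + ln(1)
Claim: ln(x+1) = ln(x) + ln(1).
Test a specific point where both sides are defined: x = 1.
LHS = ln(x+1) ≈ 0.6931
RHS = ln(x) + ln(1) ≈ 0.0000
Since 0.6931 ≠ 0.0000, the equation fails at this point, so it cannot hold for every real x for which both sides are defined.
ln(1) = 0, so the right side is just ln(x), which differs from ln(x+1).

Conclusion: No, this is NOT an identity.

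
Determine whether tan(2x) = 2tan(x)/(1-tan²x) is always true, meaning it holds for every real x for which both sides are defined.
Yes, this is an identity.

Claim: tan(2x) = 2tan(x)/(1-tan²x).
Reasoning: tan(2x) = sin(2x)/cos(2x) = 2sin(x)cos(x) / (cos²x - sin²x). Divide numerator and denominator by cos²x: 2tan(x) / (1 - tan²x).
So the two sides agree for every real x for which both sides are defined.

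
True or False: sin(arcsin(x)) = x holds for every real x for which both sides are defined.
True.

Claim: sin(arcsin(x)) = x.
Reasoning: For -1 ≤ x ≤ 1 (where arcsin is defined), arcsin(x) is by definition an angle whose sine equals x. Taking the sine of that angle returns x. (Note the other order, arcsin(sin x) = x, is NOT an identity.)
So the two sides agree for every real x for which both sides are defined.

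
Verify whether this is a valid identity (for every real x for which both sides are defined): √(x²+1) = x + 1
No, this is NOT an identity.

Claim: √(x²+1) = x + 1.
Test a specific point where both sides are defined: x = 4.
LHS = √(x²+1) ≈ 4.1231
RHS = x + 1 ≈ 5.0000
Since 4.1231 ≠ 5.0000, the equation fails at this point, so it cannot hold for every real x for which both sides are defined.
(x+1)² = x² + 2x + 1 ≠ x² + 1 unless x = 0.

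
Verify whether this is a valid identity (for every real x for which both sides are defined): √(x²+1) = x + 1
Claim: √(x²+1) = x + 1.
Test a specific point where both sides are defined: x = -3.
LHS = √(x²+1) ≈ 3.1623
RHS = x + 1 ≈ -2.0000
Since 3.1623 ≠ -2.0000, the equation fails at this point, so it cannot hold for every real x for which both sides are defined.
(x+1)² = x² + 2x + 1 ≠ x² + 1 unless x = 0.

Conclusion: No, this is NOT an identity.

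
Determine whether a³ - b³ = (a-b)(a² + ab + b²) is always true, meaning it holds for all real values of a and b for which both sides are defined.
Yes, this is an identity.

Claim: a³ - b³ = (a-b)(a² + ab + b²).
Reasoning: Expand the right side: (a-b)(a² + ab + b²) = a³ + a²b + ab² - a²b - ab² - b³ = a³ - b³ (the middle terms cancel in pairs).
So the two sides agree for all real values of a and b for which both sides are defined.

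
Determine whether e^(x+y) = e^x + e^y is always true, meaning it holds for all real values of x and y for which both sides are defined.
Claim: e^(x+y) = e^x + e^y.
Test a specific point where both sides are defined: x = -1, y = -1.
LHS = e^(x+y) ≈ 0.1353
RHS = e^x + e^y ≈ 0.7358
Since 0.1353 ≠ 0.7358, the equation fails at this point, so it cannot hold for all real values of x and y for which both sides are defined.
The correct rule is e^(x+y) = e^x · e^y (a product, not a sum).

Conclusion: No, this is NOT an identity.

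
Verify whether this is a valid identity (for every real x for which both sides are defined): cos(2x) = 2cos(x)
Claim: cos(2x) = 2cos(x).
Test a specific point where both sides are defined: x = 2π/3.
LHS = cos(2x) ≈ -0.5000
RHS = 2cos(x) ≈ -1.0000
Since -0.5000 ≠ -1.0000, the equation fails at this point, so it cannot hold for every real x for which both sides are defined.
The correct double-angle formula is cos(2x) = cos²x - sin²x.

Conclusion: No, this is NOT an identity.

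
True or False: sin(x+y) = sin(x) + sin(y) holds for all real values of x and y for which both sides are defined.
Claim: sin(x+y) = sin(x) + sin(y).
Test a specific point where both sides are defined: x = -π/4, y = π.
LHS = sin(x+y) ≈ 0.7071
RHS = sin(x) + sin(y) ≈ -0.7071
Since 0.7071 ≠ -0.7071, the equation fails at this point, so it cannot hold for all real values of x and y for which both sides are defined.
The correct expansion is sin(x+y) = sin(x)cos(y) + cos(x)sin(y); sine is not additive.

Conclusion: False.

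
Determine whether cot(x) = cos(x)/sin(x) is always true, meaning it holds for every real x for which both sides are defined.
Claim: cot(x) = cos(x)/sin(x).
Reasoning: cot(x) is defined as 1/tan(x) = 1/(sin(x)/cos(x)) = cos(x)/sin(x), wherever sin(x) ≠ 0.
So the two sides agree for every real x for which both sides are defined.

Conclusion: Yes, this is an identity.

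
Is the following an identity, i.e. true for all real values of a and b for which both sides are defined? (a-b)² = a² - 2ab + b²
Claim: (a-b)² = a² - 2ab + b².
Reasoning: Expand: (a-b)² = (a-b)(a-b) = a·a - a·b - b·a + b·b = a² - 2ab + b².
So the two sides agree for all real values of a and b for which both sides are defined.

Conclusion: Yes, this is an identity.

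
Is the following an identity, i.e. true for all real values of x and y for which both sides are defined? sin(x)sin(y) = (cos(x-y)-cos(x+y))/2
Yes, this is an identity.

Claim: sin(x)sin(y) = (cos(x-y)-cos(x+y))/2.
Reasoning: cos(x-y) = cos(x)cos(y) + sin(x)sin(y) and cos(x+y) = cos(x)cos(y) - sin(x)sin(y). Subtracting, cos(x-y) - cos(x+y) = 2sin(x)sin(y); divide by 2.
So the two sides agree for all real values of x and y for which both sides are defined.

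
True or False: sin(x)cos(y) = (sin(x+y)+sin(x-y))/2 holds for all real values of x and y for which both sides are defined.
Claim: sin(x)cos(y) = (sin(x+y)+sin(x-y))/2.
Reasoning: sin(x+y) = sin(x)cos(y) + cos(x)sin(y) and sin(x-y) = sin(x)cos(y) - cos(x)sin(y). Adding, sin(x+y) + sin(x-y) = 2sin(x)cos(y); divide by 2.
So the two sides agree for all real values of x and y for which both sides are defined.

Conclusion: True.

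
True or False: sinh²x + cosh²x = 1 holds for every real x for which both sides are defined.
False.

Claim: sinh²x + cosh²x = 1.
Test a specific point where both sides are defined: x = -3.
LHS = sinh²x + cosh²x ≈ 201.7156
RHS = 1 ≈ 1.0000
Since 201.7156 ≠ 1.0000, the equation fails at this point, so it cannot hold for every real x for which both sides are defined.
The correct hyperbolic identity is cosh²x - sinh²x = 1 (a difference); the sum sinh²x + cosh²x equals cosh(2x).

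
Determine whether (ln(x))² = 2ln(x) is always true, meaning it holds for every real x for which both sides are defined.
Claim: (ln(x))² = 2ln(x).
Test a specific point where both sides are defined: x = 1/2.
LHS = (ln(x))² ≈ 0.4805
RHS = 2ln(x) ≈ -1.3863
Since 0.4805 ≠ -1.3863, the equation fails at this point, so it cannot hold for every real x for which both sides are defined.
2ln(x) equals ln(x²), which is not the same as (ln x)².

Conclusion: No, this is NOT an identity.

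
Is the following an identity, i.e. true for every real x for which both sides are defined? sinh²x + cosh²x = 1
Claim: sinh²x + cosh²x = 1.
Test a specific point where both sides are defined: x = -1.
LHS = sinh²x + cosh²x ≈ 3.7622
RHS = 1 ≈ 1.0000
Since 3.7622 ≠ 1.0000, the equation fails at this point, so it cannot hold for every real x for which both sides are defined.
The correct hyperbolic identity is cosh²x - sinh²x = 1 (a difference); the sum sinh²x + cosh²x equals cosh(2x).

Conclusion: No, this is NOT an identity.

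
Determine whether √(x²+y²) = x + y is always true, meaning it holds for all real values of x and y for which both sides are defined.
No, this is NOT an identity.

Claim: √(x²+y²) = x + y.
Test a specific point where both sides are defined: x = 1/2, y = 2.
LHS = √(x²+y²) ≈ 2.0616
RHS = x + y ≈ 2.5000
Since 2.0616 ≠ 2.5000, the equation fails at this point, so it cannot hold for all real values of x and y for which both sides are defined.
(x+y)² = x² + 2xy + y², not x² + y², so the square root does not split this way.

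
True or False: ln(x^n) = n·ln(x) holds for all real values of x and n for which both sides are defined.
True.

Claim: ln(x^n) = n·ln(x).
Reasoning: The right side requires x > 0. For x > 0, x^n = (e^(ln x))^n = e^(n·ln x), so taking ln of both sides gives ln(x^n) = n·ln(x).
So the two sides agree for all real values of x and n for which both sides are defined.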